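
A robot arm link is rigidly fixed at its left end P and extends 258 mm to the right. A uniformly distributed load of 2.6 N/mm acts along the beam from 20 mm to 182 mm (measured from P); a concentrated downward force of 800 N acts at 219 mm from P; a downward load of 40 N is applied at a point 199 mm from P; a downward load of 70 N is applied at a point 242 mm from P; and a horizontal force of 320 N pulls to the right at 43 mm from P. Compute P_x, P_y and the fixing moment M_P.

Resultant of the distributed load: 2.6 × 162 = 421.2 N at 101 mm from P.
ΣF_x = 0: P_x + 320 = 0 → P_x = -320.0 N.
ΣF_y = 0: P_y − 2.6·162 − 800 − 40 − 70 = 0 → P_y = 1331 N.
ΣM about P: M_P − (2.6·162)·101 − 800·219 − 40·199 − 70·242 = 0 → M_P = 242600 N·mm.

P_x = -320.0 N, P_y = 1331 N, M_P = 242600 N·mm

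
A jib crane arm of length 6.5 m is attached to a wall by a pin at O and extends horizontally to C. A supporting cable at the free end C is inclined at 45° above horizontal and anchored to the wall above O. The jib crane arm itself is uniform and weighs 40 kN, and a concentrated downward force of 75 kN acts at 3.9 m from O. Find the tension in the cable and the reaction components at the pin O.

ΣM about O: T·sin45°·6.5 − 40·3.25 − 75·3.9 = 0 → T = 422.5/(6.5·0.707107) = 91.9239 ≈ 91.92 kN.
ΣF_x = 0: O_x − T·cos45° = 0 → O_x = 91.9239 × 0.707107 = 65.00 kN.
ΣF_y = 0: O_y + T·sin45° − 40 − 75 = 0 → O_y = 115 − 91.9239 × 0.707107 = 50.00 kN.

T = 91.92 kN, O_x = 65.00 kN, O_y = 50.00 kN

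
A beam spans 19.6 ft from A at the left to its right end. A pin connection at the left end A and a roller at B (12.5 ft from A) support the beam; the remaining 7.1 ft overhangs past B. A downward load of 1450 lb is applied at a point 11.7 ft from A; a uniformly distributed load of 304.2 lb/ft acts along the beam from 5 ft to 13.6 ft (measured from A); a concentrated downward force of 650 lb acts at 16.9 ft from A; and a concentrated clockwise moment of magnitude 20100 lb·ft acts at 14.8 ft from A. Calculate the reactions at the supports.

Resultant of the distributed load: 304.2 × 8.6 = 2616.12 lb at 9.3 ft from A.
ΣM about A: B_y·12.5 − 1450·11.7 − (304.2·8.6)·9.3 − 650·16.9 − 20100 = 0 → B_y = 72379.916/12.5 = 5790.39 ≈ 5790 lb.
ΣF_y = 0: A_y + 5790.39 − 1450 − 304.2·8.6 − 650 = 0 → A_y = -1074 lb.
ΣF_x = 0: no horizontal applied forces, so A_x = 0.

A_x = 0, A_y = -1074 lb, B_y = 5790 lb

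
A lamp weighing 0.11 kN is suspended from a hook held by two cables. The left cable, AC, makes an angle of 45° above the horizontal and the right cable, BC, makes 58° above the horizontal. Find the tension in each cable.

T_AC = 0.05982 kN, T_BC = 0.07983 kN

ΣF_x = 0: −T_AC·cos45° + T_BC·cos58° = 0 → T_BC = 1.33437·T_AC.
ΣF_y = 0: T_AC·sin45° + T_BC·sin58° = 0.11.
Substitute: T_AC·(0.707107 + 1.33437·0.848048) = 0.11 → T_AC = 0.0598243 ≈ 0.05982 kN.
Then T_BC = 1.33437 × 0.0598243 = 0.07983 kN.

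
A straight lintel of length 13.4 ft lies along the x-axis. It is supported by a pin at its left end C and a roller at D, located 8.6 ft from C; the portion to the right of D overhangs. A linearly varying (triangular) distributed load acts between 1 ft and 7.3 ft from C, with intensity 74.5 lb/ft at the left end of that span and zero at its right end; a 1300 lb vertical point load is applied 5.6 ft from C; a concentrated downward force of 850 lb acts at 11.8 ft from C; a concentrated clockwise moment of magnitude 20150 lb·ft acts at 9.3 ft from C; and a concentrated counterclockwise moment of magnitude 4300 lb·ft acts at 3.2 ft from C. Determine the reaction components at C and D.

C_x = 0, C_y = -1556 lb, D_y = 3940 lb

Resultant of the triangular load: ½ × 74.5 × 6.3 = 234.675 lb, acting at 3.1 ft from C (one-third of the span from the peak).
Moments about C: D_y·8.6 − (½·74.5·6.3)·3.1 − 1300·5.6 − 850·11.8 − 20150 + 4300 = 0 → D_y = 33887.4925/8.6 = 3940.41 ≈ 3940 lb.
ΣF_y = 0: C_y + 3940.41 − ½·74.5·6.3 − 1300 − 850 = 0 → C_y = -1556 lb.
ΣF_x = 0: no horizontal applied forces, so C_x = 0.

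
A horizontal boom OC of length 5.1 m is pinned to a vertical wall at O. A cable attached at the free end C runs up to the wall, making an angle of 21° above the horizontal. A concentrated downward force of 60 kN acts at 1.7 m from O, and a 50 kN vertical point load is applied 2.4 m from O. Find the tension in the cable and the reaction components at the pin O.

ΣM about O: T·sin21°·5.1 − 60·1.7 − 50·2.4 = 0 → T = 222/(5.1·0.358368) = 121.466 ≈ 121.5 kN.
ΣF_x = 0: O_x − T·cos21° = 0 → O_x = 121.466 × 0.93358 = 113.4 kN.
ΣF_y = 0: O_y + T·sin21° − 60 − 50 = 0 → O_y = 110 − 121.466 × 0.358368 = 66.47 kN.

T = 121.5 kN, O_x = 113.4 kN, O_y = 66.47 kN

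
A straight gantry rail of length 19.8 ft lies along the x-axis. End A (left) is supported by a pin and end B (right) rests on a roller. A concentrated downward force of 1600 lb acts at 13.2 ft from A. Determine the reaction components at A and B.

A_x = 0, A_y = 533.3 lb, B_y = 1067 lb

Moments about A: B_y·19.8 − 1600·13.2 = 0 → B_y = 21120/19.8 = 1066.67 ≈ 1067 lb.
ΣF_y = 0: A_y + 1066.67 − 1600 = 0 → A_y = 533.3 lb.
ΣF_x = 0: no horizontal applied forces, so A_x = 0.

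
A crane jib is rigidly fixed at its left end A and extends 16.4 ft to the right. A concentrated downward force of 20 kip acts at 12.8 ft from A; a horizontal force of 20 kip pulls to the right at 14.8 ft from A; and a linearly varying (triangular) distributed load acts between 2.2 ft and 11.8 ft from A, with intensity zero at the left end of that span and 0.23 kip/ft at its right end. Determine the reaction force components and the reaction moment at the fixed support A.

A_x = -20.00 kip, A_y = 21.10 kip, M_A = 265.5 kip·ft

Resultant of the triangular load: ½ × 0.23 × 9.6 = 1.104 kip, acting at 8.6 ft from A (one-third of the span from the peak).
ΣF_x = 0: A_x + 20 = 0 → A_x = -20.00 kip.
ΣF_y = 0: A_y − 20 − ½·0.23·9.6 = 0 → A_y = 21.10 kip.
ΣM about A: M_A − 20·12.8 − (½·0.23·9.6)·8.6 = 0 → M_A = 265.5 kip·ft.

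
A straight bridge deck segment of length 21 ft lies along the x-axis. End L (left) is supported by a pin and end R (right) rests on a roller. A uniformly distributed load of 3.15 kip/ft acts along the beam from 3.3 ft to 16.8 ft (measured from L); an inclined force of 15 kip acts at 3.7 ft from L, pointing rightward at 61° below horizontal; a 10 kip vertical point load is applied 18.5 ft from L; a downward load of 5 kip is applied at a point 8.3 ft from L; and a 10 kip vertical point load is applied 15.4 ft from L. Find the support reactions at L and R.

L_x = -7.272 kip, L_y = 39.86 kip, R_y = 40.78 kip

Resultant of the distributed load: 3.15 × 13.5 = 42.525 kip at 10.05 ft from L.
ΣM about L: R_y·21 − (3.15·13.5)·10.05 − 15·sin61°·3.7 − 10·18.5 − 5·8.3 − 10·15.4 = 0 → R_y = 856.418/21 = 40.7818 ≈ 40.78 kip.
ΣF_y = 0: L_y + 40.7818 − 3.15·13.5 − 15·sin61° − 10 − 5 − 10 = 0 → L_y = 39.86 kip.
ΣF_x = 0: L_x + 15·cos61° = 0 → L_x = -7.272 kip.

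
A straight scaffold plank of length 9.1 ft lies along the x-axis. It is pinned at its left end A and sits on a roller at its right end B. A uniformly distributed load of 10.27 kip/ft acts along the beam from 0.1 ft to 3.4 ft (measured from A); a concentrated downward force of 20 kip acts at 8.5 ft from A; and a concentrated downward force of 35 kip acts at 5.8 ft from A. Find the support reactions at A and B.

Resultant of the distributed load: 10.27 × 3.3 = 33.891 kip at 1.75 ft from A.
ΣM about A: B_y·9.1 − (10.27·3.3)·1.75 − 20·8.5 − 35·5.8 = 0 → B_y = 432.30925/9.1 = 47.5065 ≈ 47.51 kip.
ΣF_y = 0: A_y + 47.5065 − 10.27·3.3 − 20 − 35 = 0 → A_y = 41.38 kip.
ΣF_x = 0: no horizontal applied forces, so A_x = 0.

A_x = 0, A_y = 41.38 kip, B_y = 47.51 kip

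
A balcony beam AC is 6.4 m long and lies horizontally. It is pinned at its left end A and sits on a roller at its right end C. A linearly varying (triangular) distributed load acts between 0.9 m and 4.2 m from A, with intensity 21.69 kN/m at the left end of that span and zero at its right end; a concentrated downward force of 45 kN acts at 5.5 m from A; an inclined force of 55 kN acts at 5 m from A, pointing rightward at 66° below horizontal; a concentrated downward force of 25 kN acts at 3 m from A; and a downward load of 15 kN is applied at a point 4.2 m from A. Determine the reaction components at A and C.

A_x = -22.37 kN, A_y = 60.36 kN, C_y = 110.7 kN

Resultant of the triangular load: ½ × 21.69 × 3.3 = 35.7885 kN, acting at 2 m from A (one-third of the span from the peak).
ΣM about A: C_y·6.4 − (½·21.69·3.3)·2 − 45·5.5 − 55·sin66°·5 − 25·3 − 15·4.2 = 0 → C_y = 708.302/6.4 = 110.672 ≈ 110.7 kN.
ΣF_y = 0: A_y + 110.672 − ½·21.69·3.3 − 45 − 55·sin66° − 25 − 15 = 0 → A_y = 60.36 kN.
ΣF_x = 0: A_x + 55·cos66° = 0 → A_x = -22.37 kN.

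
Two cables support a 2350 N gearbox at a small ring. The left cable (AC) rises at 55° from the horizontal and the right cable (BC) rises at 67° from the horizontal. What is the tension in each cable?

T_AC = 1083 N, T_BC = 1589 N

ΣF_x = 0: −T_AC·cos55° + T_BC·cos67° = 0 → T_BC = 1.46796·T_AC.
ΣF_y = 0: T_AC·sin55° + T_BC·sin67° = 2350.
Substitute: T_AC·(0.819152 + 1.46796·0.920505) = 2350 → T_AC = 1082.74 ≈ 1083 N.
Then T_BC = 1.46796 × 1082.74 = 1589 N.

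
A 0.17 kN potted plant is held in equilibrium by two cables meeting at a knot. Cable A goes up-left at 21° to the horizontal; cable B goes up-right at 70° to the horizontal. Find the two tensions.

T_A = 0.05815 kN, T_B = 0.1587 kN

ΣF_x = 0: −T_A·cos21° + T_B·cos70° = 0 → T_B = 2.72961·T_A.
ΣF_y = 0: T_A·sin21° + T_B·sin70° = 0.17.
Substitute: T_A·(0.358368 + 2.72961·0.939693) = 0.17 → T_A = 0.0581522 ≈ 0.05815 kN.
Then T_B = 2.72961 × 0.0581522 = 0.1587 kN.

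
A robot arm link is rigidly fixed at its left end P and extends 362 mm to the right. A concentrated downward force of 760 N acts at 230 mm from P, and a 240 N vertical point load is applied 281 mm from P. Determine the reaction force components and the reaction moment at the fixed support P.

P_x = 0, P_y = 1000 N, M_P = 242200 N·mm

ΣF_x = 0: P_x = 0.
ΣF_y = 0: P_y − 760 − 240 = 0 → P_y = 1000 N.
ΣM about P: M_P − 760·230 − 240·281 = 0 → M_P = 242200 N·mm.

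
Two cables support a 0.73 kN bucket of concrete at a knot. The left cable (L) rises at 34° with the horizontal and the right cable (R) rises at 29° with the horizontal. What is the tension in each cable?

ΣF_x = 0: −T_L·cos34° + T_R·cos29° = 0 → T_R = 0.947883·T_L.
ΣF_y = 0: T_L·sin34° + T_R·sin29° = 0.73.
Substitute: T_L·(0.559193 + 0.947883·0.48481) = 0.73 → T_L = 0.716574 ≈ 0.7166 kN.
Then T_R = 0.947883 × 0.716574 = 0.6792 kN.

T_L = 0.7166 kN, T_R = 0.6792 kN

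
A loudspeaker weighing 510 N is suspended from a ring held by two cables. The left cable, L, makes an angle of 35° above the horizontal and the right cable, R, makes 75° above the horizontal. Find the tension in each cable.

ΣF_x = 0: −T_L·cos35° + T_R·cos75° = 0 → T_R = 3.16496·T_L.
ΣF_y = 0: T_L·sin35° + T_R·sin75° = 510.
Substitute: T_L·(0.573576 + 3.16496·0.965926) = 510 → T_L = 140.469 ≈ 140.5 N.
Then T_R = 3.16496 × 140.469 = 444.6 N.

T_L = 140.5 N, T_R = 444.6 N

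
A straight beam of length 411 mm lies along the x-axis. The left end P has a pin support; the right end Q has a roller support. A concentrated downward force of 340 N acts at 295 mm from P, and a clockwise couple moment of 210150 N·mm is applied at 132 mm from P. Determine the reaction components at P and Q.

Moments about P: Q_y·411 − 340·295 − 210150 = 0 → Q_y = 310450/411 = 755.353 ≈ 755.4 N.
ΣF_y = 0: P_y + 755.353 − 340 = 0 → P_y = -415.4 N.
ΣF_x = 0: no horizontal applied forces, so P_x = 0.

P_x = 0, P_y = -415.4 N, Q_y = 755.4 N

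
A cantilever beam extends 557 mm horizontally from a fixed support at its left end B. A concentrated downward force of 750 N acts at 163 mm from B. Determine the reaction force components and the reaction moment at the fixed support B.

B_x = 0, B_y = 750.0 N, M_B = 122200 N·mm

ΣF_x = 0: B_x = 0.
ΣF_y = 0: B_y − 750 = 0 → B_y = 750.0 N.
ΣM about B: M_B − 750·163 = 0 → M_B = 122200 N·mm.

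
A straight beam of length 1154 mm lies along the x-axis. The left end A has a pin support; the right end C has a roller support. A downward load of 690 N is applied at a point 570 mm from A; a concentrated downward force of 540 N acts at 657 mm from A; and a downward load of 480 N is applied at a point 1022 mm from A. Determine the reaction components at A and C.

ΣM about A: C_y·1154 − 690·570 − 540·657 − 480·1022 = 0 → C_y = 1238640/1154 = 1073.34 ≈ 1073 N.
ΣF_y = 0: A_y + 1073.34 − 690 − 540 − 480 = 0 → A_y = 636.7 N.
ΣF_x = 0: no horizontal applied forces, so A_x = 0.

A_x = 0, A_y = 636.7 N, C_y = 1073 N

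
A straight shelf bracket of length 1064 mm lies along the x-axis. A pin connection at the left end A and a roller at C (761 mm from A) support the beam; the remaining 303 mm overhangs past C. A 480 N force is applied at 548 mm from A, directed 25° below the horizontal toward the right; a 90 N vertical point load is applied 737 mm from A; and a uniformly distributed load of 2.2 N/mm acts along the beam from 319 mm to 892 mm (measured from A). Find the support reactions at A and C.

Resultant of the distributed load: 2.2 × 573 = 1260.6 N at 605.5 mm from A.
ΣM about A: C_y·761 − 480·sin25°·548 − 90·737 − (2.2·573)·605.5 = 0 → C_y = 940789/761 = 1236.25 ≈ 1236 N.
ΣF_y = 0: A_y + 1236.25 − 480·sin25° − 90 − 2.2·573 = 0 → A_y = 317.2 N.
ΣF_x = 0: A_x + 480·cos25° = 0 → A_x = -435.0 N.

A_x = -435.0 N, A_y = 317.2 N, C_y = 1236 N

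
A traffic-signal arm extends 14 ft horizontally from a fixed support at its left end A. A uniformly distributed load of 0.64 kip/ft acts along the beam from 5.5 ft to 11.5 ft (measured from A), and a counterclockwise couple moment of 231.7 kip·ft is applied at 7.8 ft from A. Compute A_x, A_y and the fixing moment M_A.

Resultant of the distributed load: 0.64 × 6 = 3.84 kip at 8.5 ft from A.
ΣF_x = 0: A_x = 0.
ΣF_y = 0: A_y − 0.64·6 = 0 → A_y = 3.840 kip.
ΣM about A: M_A − (0.64·6)·8.5 + 231.7 = 0 → M_A = -199.1 kip·ft.

A_x = 0, A_y = 3.840 kip, M_A = -199.1 kip·ft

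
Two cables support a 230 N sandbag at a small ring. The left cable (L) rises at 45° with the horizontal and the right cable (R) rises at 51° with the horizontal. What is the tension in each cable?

T_L = 145.5 N, T_R = 163.5 N

ΣF_x = 0: −T_L·cos45° + T_R·cos51° = 0 → T_R = 1.1236·T_L.
ΣF_y = 0: T_L·sin45° + T_R·sin51° = 230.
Substitute: T_L·(0.707107 + 1.1236·0.777146) = 230 → T_L = 145.541 ≈ 145.5 N.
Then T_R = 1.1236 × 145.541 = 163.5 N.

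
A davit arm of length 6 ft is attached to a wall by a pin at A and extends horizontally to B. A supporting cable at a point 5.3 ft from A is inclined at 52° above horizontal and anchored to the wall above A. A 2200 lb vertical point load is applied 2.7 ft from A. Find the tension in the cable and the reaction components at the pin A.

ΣM about A: T·sin52°·5.3 − 2200·2.7 = 0 → T = 5940/(5.3·0.788011) = 1422.26 ≈ 1422 lb.
ΣF_x = 0: A_x − T·cos52° = 0 → A_x = 1422.26 × 0.615661 = 875.6 lb.
ΣF_y = 0: A_y + T·sin52° − 2200 = 0 → A_y = 2200 − 1422.26 × 0.788011 = 1079 lb.

T = 1422 lb, A_x = 875.6 lb, A_y = 1079 lb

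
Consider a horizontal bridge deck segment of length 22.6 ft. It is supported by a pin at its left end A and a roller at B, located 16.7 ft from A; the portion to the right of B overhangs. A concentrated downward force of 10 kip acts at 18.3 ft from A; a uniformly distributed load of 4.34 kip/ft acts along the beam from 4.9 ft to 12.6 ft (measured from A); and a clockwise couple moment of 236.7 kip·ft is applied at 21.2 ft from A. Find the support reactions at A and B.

A_x = 0, A_y = 0.7768 kip, B_y = 42.64 kip

Resultant of the distributed load: 4.34 × 7.7 = 33.418 kip at 8.75 ft from A.
Taking moments about A: B_y·16.7 − 10·18.3 − (4.34·7.7)·8.75 − 236.7 = 0 → B_y = 712.1075/16.7 = 42.6412 ≈ 42.64 kip.
ΣF_y = 0: A_y + 42.6412 − 10 − 4.34·7.7 = 0 → A_y = 0.7768 kip.
ΣF_x = 0: no horizontal applied forces, so A_x = 0.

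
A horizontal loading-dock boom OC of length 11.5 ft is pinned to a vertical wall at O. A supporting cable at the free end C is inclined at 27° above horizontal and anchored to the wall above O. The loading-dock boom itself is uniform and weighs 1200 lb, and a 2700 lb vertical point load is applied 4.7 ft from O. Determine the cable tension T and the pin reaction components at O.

ΣM about O: T·sin27°·11.5 − 1200·5.75 − 2700·4.7 = 0 → T = 19590/(11.5·0.45399) = 3752.24 ≈ 3752 lb.
ΣF_x = 0: O_x − T·cos27° = 0 → O_x = 3752.24 × 0.891007 = 3343 lb.
ΣF_y = 0: O_y + T·sin27° − 1200 − 2700 = 0 → O_y = 3900 − 3752.24 × 0.45399 = 2197 lb.

T = 3752 lb, O_x = 3343 lb, O_y = 2197 lb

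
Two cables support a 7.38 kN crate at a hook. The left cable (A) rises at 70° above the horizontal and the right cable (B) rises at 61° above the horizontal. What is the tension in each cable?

T_A = 4.741 kN, T_B = 3.344 kN

ΣF_x = 0: −T_A·cos70° + T_B·cos61° = 0 → T_B = 0.705473·T_A.
ΣF_y = 0: T_A·sin70° + T_B·sin61° = 7.38.
Substitute: T_A·(0.939693 + 0.705473·0.87462) = 7.38 → T_A = 4.74076 ≈ 4.741 kN.
Then T_B = 0.705473 × 4.74076 = 3.344 kN.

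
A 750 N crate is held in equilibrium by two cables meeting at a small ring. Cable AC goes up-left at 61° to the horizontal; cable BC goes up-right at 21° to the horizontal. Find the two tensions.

T_AC = 707.1 N, T_BC = 367.2 N

ΣF_x = 0: −T_AC·cos61° + T_BC·cos21° = 0 → T_BC = 0.519301·T_AC.
ΣF_y = 0: T_AC·sin61° + T_BC·sin21° = 750.
Substitute: T_AC·(0.87462 + 0.519301·0.358368) = 750 → T_AC = 707.066 ≈ 707.1 N.
Then T_BC = 0.519301 × 707.066 = 367.2 N.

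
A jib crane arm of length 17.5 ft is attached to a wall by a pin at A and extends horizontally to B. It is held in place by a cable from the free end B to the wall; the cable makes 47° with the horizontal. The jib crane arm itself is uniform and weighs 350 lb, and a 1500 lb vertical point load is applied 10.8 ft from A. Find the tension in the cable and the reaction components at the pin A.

T = 1505 lb, A_x = 1026 lb, A_y = 749.3 lb

ΣM about A: T·sin47°·17.5 − 350·8.75 − 1500·10.8 = 0 → T = 19262.5/(17.5·0.731354) = 1505.04 ≈ 1505 lb.
ΣF_x = 0: A_x − T·cos47° = 0 → A_x = 1505.04 × 0.681998 = 1026 lb.
ΣF_y = 0: A_y + T·sin47° − 350 − 1500 = 0 → A_y = 1850 − 1505.04 × 0.731354 = 749.3 lb.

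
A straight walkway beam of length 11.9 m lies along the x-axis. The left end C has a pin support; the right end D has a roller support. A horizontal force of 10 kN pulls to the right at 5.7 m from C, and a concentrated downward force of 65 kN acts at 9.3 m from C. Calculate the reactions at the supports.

Taking moments about C: D_y·11.9 − 65·9.3 = 0 → D_y = 604.5/11.9 = 50.7983 ≈ 50.80 kN.
ΣF_y = 0: C_y + 50.7983 − 65 = 0 → C_y = 14.20 kN.
ΣF_x = 0: C_x + 10 = 0 → C_x = -10.00 kN.

C_x = -10.00 kN, C_y = 14.20 kN, D_y = 50.80 kN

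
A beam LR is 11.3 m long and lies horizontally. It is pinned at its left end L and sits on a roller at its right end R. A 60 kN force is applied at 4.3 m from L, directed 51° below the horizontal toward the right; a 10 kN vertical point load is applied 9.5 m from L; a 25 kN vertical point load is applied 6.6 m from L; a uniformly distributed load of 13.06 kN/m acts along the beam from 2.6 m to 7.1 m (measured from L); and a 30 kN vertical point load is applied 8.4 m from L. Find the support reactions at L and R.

L_x = -37.76 kN, L_y = 82.12 kN, R_y = 88.28 kN

Resultant of the distributed load: 13.06 × 4.5 = 58.77 kN at 4.85 m from L.
Moments about L: R_y·11.3 − 60·sin51°·4.3 − 10·9.5 − 25·6.6 − (13.06·4.5)·4.85 − 30·8.4 = 0 → R_y = 997.538/11.3 = 88.2777 ≈ 88.28 kN.
ΣF_y = 0: L_y + 88.2777 − 60·sin51° − 10 − 25 − 13.06·4.5 − 30 = 0 → L_y = 82.12 kN.
ΣF_x = 0: L_x + 60·cos51° = 0 → L_x = -37.76 kN.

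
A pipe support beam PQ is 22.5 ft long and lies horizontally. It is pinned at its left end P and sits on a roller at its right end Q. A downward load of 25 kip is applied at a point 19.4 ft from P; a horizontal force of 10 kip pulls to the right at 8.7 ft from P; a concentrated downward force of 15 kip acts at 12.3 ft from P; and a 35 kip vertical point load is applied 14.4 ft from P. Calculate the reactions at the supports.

Taking moments about P: Q_y·22.5 − 25·19.4 − 15·12.3 − 35·14.4 = 0 → Q_y = 1173.5/22.5 = 52.1556 ≈ 52.16 kip.
ΣF_y = 0: P_y + 52.1556 − 25 − 15 − 35 = 0 → P_y = 22.84 kip.
ΣF_x = 0: P_x + 10 = 0 → P_x = -10.00 kip.

P_x = -10.00 kip, P_y = 22.84 kip, Q_y = 52.16 kip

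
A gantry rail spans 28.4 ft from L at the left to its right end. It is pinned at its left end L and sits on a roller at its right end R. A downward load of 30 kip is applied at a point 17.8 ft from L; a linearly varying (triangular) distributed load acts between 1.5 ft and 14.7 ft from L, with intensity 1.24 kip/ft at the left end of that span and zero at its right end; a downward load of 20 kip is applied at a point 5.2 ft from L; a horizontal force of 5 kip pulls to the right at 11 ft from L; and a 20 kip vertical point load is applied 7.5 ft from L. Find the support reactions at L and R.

L_x = -5.000 kip, L_y = 48.74 kip, R_y = 29.45 kip

Resultant of the triangular load: ½ × 1.24 × 13.2 = 8.184 kip, acting at 5.9 ft from L (one-third of the span from the peak).
ΣM about L: R_y·28.4 − 30·17.8 − (½·1.24·13.2)·5.9 − 20·5.2 − 20·7.5 = 0 → R_y = 836.2856/28.4 = 29.4467 ≈ 29.45 kip.
ΣF_y = 0: L_y + 29.4467 − 30 − ½·1.24·13.2 − 20 − 20 = 0 → L_y = 48.74 kip.
ΣF_x = 0: L_x + 5 = 0 → L_x = -5.000 kip.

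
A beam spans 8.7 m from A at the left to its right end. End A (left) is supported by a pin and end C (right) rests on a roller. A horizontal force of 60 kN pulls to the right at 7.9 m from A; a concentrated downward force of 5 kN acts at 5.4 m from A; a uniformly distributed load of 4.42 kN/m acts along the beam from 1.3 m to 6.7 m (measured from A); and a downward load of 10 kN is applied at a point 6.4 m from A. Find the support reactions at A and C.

Resultant of the distributed load: 4.42 × 5.4 = 23.868 kN at 4 m from A.
Moments about A: C_y·8.7 − 5·5.4 − (4.42·5.4)·4 − 10·6.4 = 0 → C_y = 186.472/8.7 = 21.4336 ≈ 21.43 kN.
ΣF_y = 0: A_y + 21.4336 − 5 − 4.42·5.4 − 10 = 0 → A_y = 17.43 kN.
ΣF_x = 0: A_x + 60 = 0 → A_x = -60.00 kN.

A_x = -60.00 kN, A_y = 17.43 kN, C_y = 21.43 kN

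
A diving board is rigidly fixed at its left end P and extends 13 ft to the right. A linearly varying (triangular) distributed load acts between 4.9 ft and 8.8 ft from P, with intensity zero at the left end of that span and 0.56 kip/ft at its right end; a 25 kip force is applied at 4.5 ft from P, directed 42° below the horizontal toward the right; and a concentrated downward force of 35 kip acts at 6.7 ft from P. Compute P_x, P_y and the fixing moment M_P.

P_x = -18.58 kip, P_y = 52.82 kip, M_P = 318.0 kip·ft

Resultant of the triangular load: ½ × 0.56 × 3.9 = 1.092 kip, acting at 7.5 ft from P (one-third of the span from the peak).
ΣF_x = 0: P_x + 25·cos42° = 0 → P_x = -18.58 kip.
ΣF_y = 0: P_y − ½·0.56·3.9 − 25·sin42° − 35 = 0 → P_y = 52.82 kip.
ΣM about P: M_P − (½·0.56·3.9)·7.5 − 25·sin42°·4.5 − 35·6.7 = 0 → M_P = 318.0 kip·ft.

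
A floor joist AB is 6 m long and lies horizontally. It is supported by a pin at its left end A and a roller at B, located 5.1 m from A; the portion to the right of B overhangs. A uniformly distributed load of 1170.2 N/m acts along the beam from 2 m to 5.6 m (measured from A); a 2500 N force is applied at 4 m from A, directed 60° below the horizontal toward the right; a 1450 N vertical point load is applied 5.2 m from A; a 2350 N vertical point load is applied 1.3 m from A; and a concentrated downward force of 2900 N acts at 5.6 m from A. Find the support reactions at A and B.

A_x = -1250 N, A_y = 2979 N, B_y = 10100 N

Resultant of the distributed load: 1170.2 × 3.6 = 4212.72 N at 3.8 m from A.
Moments about A: B_y·5.1 − (1170.2·3.6)·3.8 − 2500·sin60°·4 − 1450·5.2 − 2350·1.3 − 2900·5.6 = 0 → B_y = 51503.6/5.1 = 10098.7 ≈ 10100 N.
ΣF_y = 0: A_y + 10098.7 − 1170.2·3.6 − 2500·sin60° − 1450 − 2350 − 2900 = 0 → A_y = 2979 N.
ΣF_x = 0: A_x + 2500·cos60° = 0 → A_x = -1250 N.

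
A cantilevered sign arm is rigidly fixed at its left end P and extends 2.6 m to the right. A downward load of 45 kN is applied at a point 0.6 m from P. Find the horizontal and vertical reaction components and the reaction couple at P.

ΣF_x = 0: P_x = 0.
ΣF_y = 0: P_y − 45 = 0 → P_y = 45.00 kN.
ΣM about P: M_P − 45·0.6 = 0 → M_P = 27.00 kN·m.

P_x = 0, P_y = 45.00 kN, M_P = 27.00 kN·m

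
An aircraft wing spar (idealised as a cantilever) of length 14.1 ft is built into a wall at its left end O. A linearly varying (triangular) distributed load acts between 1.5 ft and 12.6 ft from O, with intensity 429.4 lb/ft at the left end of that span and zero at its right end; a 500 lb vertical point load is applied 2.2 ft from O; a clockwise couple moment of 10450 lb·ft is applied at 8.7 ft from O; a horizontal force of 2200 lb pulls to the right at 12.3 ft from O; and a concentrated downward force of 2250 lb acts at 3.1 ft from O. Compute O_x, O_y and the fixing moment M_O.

O_x = -2200 lb, O_y = 5133 lb, M_O = 30920 lb·ft

Resultant of the triangular load: ½ × 429.4 × 11.1 = 2383.17 lb, acting at 5.2 ft from O (one-third of the span from the peak).
ΣF_x = 0: O_x + 2200 = 0 → O_x = -2200 lb.
ΣF_y = 0: O_y − ½·429.4·11.1 − 500 − 2250 = 0 → O_y = 5133 lb.
ΣM about O: M_O − (½·429.4·11.1)·5.2 − 500·2.2 − 10450 − 2250·3.1 = 0 → M_O = 30920 lb·ft.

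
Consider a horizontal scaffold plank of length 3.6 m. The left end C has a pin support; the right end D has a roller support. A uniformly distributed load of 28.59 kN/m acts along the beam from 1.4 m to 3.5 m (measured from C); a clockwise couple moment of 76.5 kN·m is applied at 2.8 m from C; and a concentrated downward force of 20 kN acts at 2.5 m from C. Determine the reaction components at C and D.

Resultant of the distributed load: 28.59 × 2.1 = 60.039 kN at 2.45 m from C.
ΣM about C: D_y·3.6 − (28.59·2.1)·2.45 − 76.5 − 20·2.5 = 0 → D_y = 273.59555/3.6 = 75.9988 ≈ 76.00 kN.
ΣF_y = 0: C_y + 75.9988 − 28.59·2.1 − 20 = 0 → C_y = 4.040 kN.
ΣF_x = 0: no horizontal applied forces, so C_x = 0.

C_x = 0, C_y = 4.040 kN, D_y = 76.00 kN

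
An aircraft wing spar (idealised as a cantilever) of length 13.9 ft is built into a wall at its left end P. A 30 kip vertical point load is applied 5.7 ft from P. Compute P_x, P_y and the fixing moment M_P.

P_x = 0, P_y = 30.00 kip, M_P = 171.0 kip·ft

ΣF_x = 0: P_x = 0.
ΣF_y = 0: P_y − 30 = 0 → P_y = 30.00 kip.
ΣM about P: M_P − 30·5.7 = 0 → M_P = 171.0 kip·ft.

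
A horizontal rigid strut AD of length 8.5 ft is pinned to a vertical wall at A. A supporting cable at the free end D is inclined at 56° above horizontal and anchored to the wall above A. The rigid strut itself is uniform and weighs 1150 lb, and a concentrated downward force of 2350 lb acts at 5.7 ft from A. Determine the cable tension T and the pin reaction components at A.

T = 2594 lb, A_x = 1451 lb, A_y = 1349 lb

ΣM about A: T·sin56°·8.5 − 1150·4.25 − 2350·5.7 = 0 → T = 18282.5/(8.5·0.829038) = 2594.43 ≈ 2594 lb.
ΣF_x = 0: A_x − T·cos56° = 0 → A_x = 2594.43 × 0.559193 = 1451 lb.
ΣF_y = 0: A_y + T·sin56° − 1150 − 2350 = 0 → A_y = 3500 − 2594.43 × 0.829038 = 1349 lb.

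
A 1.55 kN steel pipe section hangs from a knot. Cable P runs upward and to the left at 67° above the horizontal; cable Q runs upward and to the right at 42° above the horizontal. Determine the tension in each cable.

T_P = 1.218 kN, T_Q = 0.6405 kN

ΣF_x = 0: −T_P·cos67° + T_Q·cos42° = 0 → T_Q = 0.525781·T_P.
ΣF_y = 0: T_P·sin67° + T_Q·sin42° = 1.55.
Substitute: T_P·(0.920505 + 0.525781·0.669131) = 1.55 → T_P = 1.21825 ≈ 1.218 kN.
Then T_Q = 0.525781 × 1.21825 = 0.6405 kN.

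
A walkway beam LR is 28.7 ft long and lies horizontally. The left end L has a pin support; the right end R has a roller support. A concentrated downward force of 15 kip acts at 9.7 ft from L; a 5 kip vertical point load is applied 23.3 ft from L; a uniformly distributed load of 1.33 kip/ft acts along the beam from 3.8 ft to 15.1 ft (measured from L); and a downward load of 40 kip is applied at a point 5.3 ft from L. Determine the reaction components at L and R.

Resultant of the distributed load: 1.33 × 11.3 = 15.029 kip at 9.45 ft from L.
ΣM about L: R_y·28.7 − 15·9.7 − 5·23.3 − (1.33·11.3)·9.45 − 40·5.3 = 0 → R_y = 616.02405/28.7 = 21.4643 ≈ 21.46 kip.
ΣF_y = 0: L_y + 21.4643 − 15 − 5 − 1.33·11.3 − 40 = 0 → L_y = 53.56 kip.
ΣF_x = 0: no horizontal applied forces, so L_x = 0.

L_x = 0, L_y = 53.56 kip, R_y = 21.46 kip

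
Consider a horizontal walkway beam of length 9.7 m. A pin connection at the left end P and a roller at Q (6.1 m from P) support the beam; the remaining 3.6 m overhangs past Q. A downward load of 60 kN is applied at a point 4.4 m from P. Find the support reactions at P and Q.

Moments about P: Q_y·6.1 − 60·4.4 = 0 → Q_y = 264/6.1 = 43.2787 ≈ 43.28 kN.
ΣF_y = 0: P_y + 43.2787 − 60 = 0 → P_y = 16.72 kN.
ΣF_x = 0: no horizontal applied forces, so P_x = 0.

P_x = 0, P_y = 16.72 kN, Q_y = 43.28 kN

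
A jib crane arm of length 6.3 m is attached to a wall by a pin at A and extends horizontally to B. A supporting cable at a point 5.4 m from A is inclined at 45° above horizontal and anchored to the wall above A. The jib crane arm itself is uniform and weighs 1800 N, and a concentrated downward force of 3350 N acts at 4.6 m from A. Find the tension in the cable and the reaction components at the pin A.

T = 5521 N, A_x = 3904 N, A_y = 1246 N

ΣM about A: T·sin45°·5.4 − 1800·3.15 − 3350·4.6 = 0 → T = 21080/(5.4·0.707107) = 5520.67 ≈ 5521 N.
ΣF_x = 0: A_x − T·cos45° = 0 → A_x = 5520.67 × 0.707107 = 3904 N.
ΣF_y = 0: A_y + T·sin45° − 1800 − 3350 = 0 → A_y = 5150 − 5520.67 × 0.707107 = 1246 N.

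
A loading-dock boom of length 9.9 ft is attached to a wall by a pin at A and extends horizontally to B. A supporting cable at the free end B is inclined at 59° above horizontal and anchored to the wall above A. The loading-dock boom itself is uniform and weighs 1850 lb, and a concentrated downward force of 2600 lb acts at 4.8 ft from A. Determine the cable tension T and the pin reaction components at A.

ΣM about A: T·sin59°·9.9 − 1850·4.95 − 2600·4.8 = 0 → T = 21637.5/(9.9·0.857167) = 2549.8 ≈ 2550 lb.
ΣF_x = 0: A_x − T·cos59° = 0 → A_x = 2549.8 × 0.515038 = 1313 lb.
ΣF_y = 0: A_y + T·sin59° − 1850 − 2600 = 0 → A_y = 4450 − 2549.8 × 0.857167 = 2264 lb.

T = 2550 lb, A_x = 1313 lb, A_y = 2264 lb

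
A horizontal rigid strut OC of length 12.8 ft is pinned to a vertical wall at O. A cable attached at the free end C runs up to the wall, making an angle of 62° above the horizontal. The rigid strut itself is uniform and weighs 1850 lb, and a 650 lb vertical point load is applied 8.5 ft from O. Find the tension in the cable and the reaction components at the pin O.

T = 1536 lb, O_x = 721.3 lb, O_y = 1143 lb

ΣM about O: T·sin62°·12.8 − 1850·6.4 − 650·8.5 = 0 → T = 17365/(12.8·0.882948) = 1536.49 ≈ 1536 lb.
ΣF_x = 0: O_x − T·cos62° = 0 → O_x = 1536.49 × 0.469472 = 721.3 lb.
ΣF_y = 0: O_y + T·sin62° − 1850 − 650 = 0 → O_y = 2500 − 1536.49 × 0.882948 = 1143 lb.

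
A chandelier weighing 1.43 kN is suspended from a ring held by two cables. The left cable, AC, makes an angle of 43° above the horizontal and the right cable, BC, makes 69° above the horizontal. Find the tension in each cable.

T_AC = 0.5527 kN, T_BC = 1.128 kN

ΣF_x = 0: −T_AC·cos43° + T_BC·cos69° = 0 → T_BC = 2.04079·T_AC.
ΣF_y = 0: T_AC·sin43° + T_BC·sin69° = 1.43.
Substitute: T_AC·(0.681998 + 2.04079·0.93358) = 1.43 → T_AC = 0.552713 ≈ 0.5527 kN.
Then T_BC = 2.04079 × 0.552713 = 1.128 kN.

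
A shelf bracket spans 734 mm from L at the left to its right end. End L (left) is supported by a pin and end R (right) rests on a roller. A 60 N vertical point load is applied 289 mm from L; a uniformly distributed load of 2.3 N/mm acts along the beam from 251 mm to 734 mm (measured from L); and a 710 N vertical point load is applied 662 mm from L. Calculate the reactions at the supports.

L_x = 0, L_y = 471.5 N, R_y = 1409 N

Resultant of the distributed load: 2.3 × 483 = 1110.9 N at 492.5 mm from L.
Taking moments about L: R_y·734 − 60·289 − (2.3·483)·492.5 − 710·662 = 0 → R_y = 1034478.25/734 = 1409.37 ≈ 1409 N.
ΣF_y = 0: L_y + 1409.37 − 60 − 2.3·483 − 710 = 0 → L_y = 471.5 N.
ΣF_x = 0: no horizontal applied forces, so L_x = 0.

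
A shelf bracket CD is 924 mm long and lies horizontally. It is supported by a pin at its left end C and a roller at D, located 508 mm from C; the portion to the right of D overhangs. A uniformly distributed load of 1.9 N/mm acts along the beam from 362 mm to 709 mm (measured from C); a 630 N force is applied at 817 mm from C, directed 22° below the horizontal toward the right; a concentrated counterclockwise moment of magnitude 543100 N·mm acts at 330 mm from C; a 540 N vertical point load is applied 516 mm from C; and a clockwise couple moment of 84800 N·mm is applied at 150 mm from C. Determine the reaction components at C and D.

Resultant of the distributed load: 1.9 × 347 = 659.3 N at 535.5 mm from C.
Moments about C: D_y·508 − (1.9·347)·535.5 − 630·sin22°·817 + 543100 − 540·516 − 84800 = 0 → D_y = 366209/508 = 720.884 ≈ 720.9 N.
ΣF_y = 0: C_y + 720.884 − 1.9·347 − 630·sin22° − 540 = 0 → C_y = 714.4 N.
ΣF_x = 0: C_x + 630·cos22° = 0 → C_x = -584.1 N.

C_x = -584.1 N, C_y = 714.4 N, D_y = 720.9 N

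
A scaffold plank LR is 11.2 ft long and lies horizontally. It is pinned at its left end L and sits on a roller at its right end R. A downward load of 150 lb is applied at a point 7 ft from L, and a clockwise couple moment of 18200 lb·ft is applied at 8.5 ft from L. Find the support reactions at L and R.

L_x = 0, L_y = -1569 lb, R_y = 1719 lb

ΣM about L: R_y·11.2 − 150·7 − 18200 = 0 → R_y = 19250/11.2 = 1718.75 ≈ 1719 lb.
ΣF_y = 0: L_y + 1718.75 − 150 = 0 → L_y = -1569 lb.
ΣF_x = 0: no horizontal applied forces, so L_x = 0.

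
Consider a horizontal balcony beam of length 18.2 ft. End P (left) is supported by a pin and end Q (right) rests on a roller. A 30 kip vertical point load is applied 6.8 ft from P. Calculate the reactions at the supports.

ΣM about P: Q_y·18.2 − 30·6.8 = 0 → Q_y = 204/18.2 = 11.2088 ≈ 11.21 kip.
ΣF_y = 0: P_y + 11.2088 − 30 = 0 → P_y = 18.79 kip.
ΣF_x = 0: no horizontal applied forces, so P_x = 0.

P_x = 0, P_y = 18.79 kip, Q_y = 11.21 kip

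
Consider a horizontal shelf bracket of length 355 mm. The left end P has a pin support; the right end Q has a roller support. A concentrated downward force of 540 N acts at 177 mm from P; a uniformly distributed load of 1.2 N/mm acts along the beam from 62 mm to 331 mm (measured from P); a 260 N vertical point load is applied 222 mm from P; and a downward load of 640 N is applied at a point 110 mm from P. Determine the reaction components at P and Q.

Resultant of the distributed load: 1.2 × 269 = 322.8 N at 196.5 mm from P.
ΣM about P: Q_y·355 − 540·177 − (1.2·269)·196.5 − 260·222 − 640·110 = 0 → Q_y = 287130.2/355 = 808.817 ≈ 808.8 N.
ΣF_y = 0: P_y + 808.817 − 540 − 1.2·269 − 260 − 640 = 0 → P_y = 954.0 N.
ΣF_x = 0: no horizontal applied forces, so P_x = 0.

P_x = 0, P_y = 954.0 N, Q_y = 808.8 N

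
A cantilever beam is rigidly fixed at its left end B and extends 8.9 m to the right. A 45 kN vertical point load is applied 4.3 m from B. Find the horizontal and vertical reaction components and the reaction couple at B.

ΣF_x = 0: B_x = 0.
ΣF_y = 0: B_y − 45 = 0 → B_y = 45.00 kN.
ΣM about B: M_B − 45·4.3 = 0 → M_B = 193.5 kN·m.

B_x = 0, B_y = 45.00 kN, M_B = 193.5 kN·m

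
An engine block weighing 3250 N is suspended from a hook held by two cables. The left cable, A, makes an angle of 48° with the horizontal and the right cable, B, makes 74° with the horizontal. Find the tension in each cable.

T_A = 1056 N, T_B = 2564 N

ΣF_x = 0: −T_A·cos48° + T_B·cos74° = 0 → T_B = 2.42758·T_A.
ΣF_y = 0: T_A·sin48° + T_B·sin74° = 3250.
Substitute: T_A·(0.743145 + 2.42758·0.961262) = 3250 → T_A = 1056.33 ≈ 1056 N.
Then T_B = 2.42758 × 1056.33 = 2564 N.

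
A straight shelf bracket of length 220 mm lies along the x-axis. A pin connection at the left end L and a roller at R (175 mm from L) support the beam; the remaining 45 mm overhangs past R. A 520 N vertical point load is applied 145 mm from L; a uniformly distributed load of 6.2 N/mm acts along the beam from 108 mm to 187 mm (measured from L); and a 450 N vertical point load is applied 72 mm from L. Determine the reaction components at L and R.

L_x = 0, L_y = 431.0 N, R_y = 1029 N

Resultant of the distributed load: 6.2 × 79 = 489.8 N at 147.5 mm from L.
ΣM about L: R_y·175 − 520·145 − (6.2·79)·147.5 − 450·72 = 0 → R_y = 180045.5/175 = 1028.83 ≈ 1029 N.
ΣF_y = 0: L_y + 1028.83 − 520 − 6.2·79 − 450 = 0 → L_y = 431.0 N.
ΣF_x = 0: no horizontal applied forces, so L_x = 0.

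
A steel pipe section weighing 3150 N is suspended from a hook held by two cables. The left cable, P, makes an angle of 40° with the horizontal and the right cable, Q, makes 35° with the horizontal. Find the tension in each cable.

ΣF_x = 0: −T_P·cos40° + T_Q·cos35° = 0 → T_Q = 0.935168·T_P.
ΣF_y = 0: T_P·sin40° + T_Q·sin35° = 3150.
Substitute: T_P·(0.642788 + 0.935168·0.573576) = 3150 → T_P = 2671.35 ≈ 2671 N.
Then T_Q = 0.935168 × 2671.35 = 2498 N.

T_P = 2671 N, T_Q = 2498 N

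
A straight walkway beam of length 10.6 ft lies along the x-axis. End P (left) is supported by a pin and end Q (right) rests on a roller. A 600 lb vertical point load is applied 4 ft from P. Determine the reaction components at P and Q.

P_x = 0, P_y = 373.6 lb, Q_y = 226.4 lb

Moments about P: Q_y·10.6 − 600·4 = 0 → Q_y = 2400/10.6 = 226.415 ≈ 226.4 lb.
ΣF_y = 0: P_y + 226.415 − 600 = 0 → P_y = 373.6 lb.
ΣF_x = 0: no horizontal applied forces, so P_x = 0.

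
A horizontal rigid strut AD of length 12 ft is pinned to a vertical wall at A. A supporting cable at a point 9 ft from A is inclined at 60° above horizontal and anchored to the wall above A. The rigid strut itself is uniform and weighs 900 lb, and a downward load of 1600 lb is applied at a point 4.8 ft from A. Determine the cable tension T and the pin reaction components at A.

ΣM about A: T·sin60°·9 − 900·6 − 1600·4.8 = 0 → T = 13080/(9·0.866025) = 1678.17 ≈ 1678 lb.
ΣF_x = 0: A_x − T·cos60° = 0 → A_x = 1678.17 × 0.5 = 839.1 lb.
ΣF_y = 0: A_y + T·sin60° − 900 − 1600 = 0 → A_y = 2500 − 1678.17 × 0.866025 = 1047 lb.

T = 1678 lb, A_x = 839.1 lb, A_y = 1047 lb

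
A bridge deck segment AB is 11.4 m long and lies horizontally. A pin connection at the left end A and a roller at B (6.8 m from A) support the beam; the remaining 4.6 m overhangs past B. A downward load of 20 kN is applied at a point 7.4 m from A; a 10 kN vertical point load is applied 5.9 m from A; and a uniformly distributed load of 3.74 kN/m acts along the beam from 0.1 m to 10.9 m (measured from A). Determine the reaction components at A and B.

A_x = 0, A_y = 7.281 kN, B_y = 63.11 kN

Resultant of the distributed load: 3.74 × 10.8 = 40.392 kN at 5.5 m from A.
Taking moments about A: B_y·6.8 − 20·7.4 − 10·5.9 − (3.74·10.8)·5.5 = 0 → B_y = 429.156/6.8 = 63.1112 ≈ 63.11 kN.
ΣF_y = 0: A_y + 63.1112 − 20 − 10 − 3.74·10.8 = 0 → A_y = 7.281 kN.
ΣF_x = 0: no horizontal applied forces, so A_x = 0.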